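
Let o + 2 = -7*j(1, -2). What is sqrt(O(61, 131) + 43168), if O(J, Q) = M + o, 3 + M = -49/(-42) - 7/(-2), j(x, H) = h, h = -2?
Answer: sqrt(388635)/3 ≈ 207.80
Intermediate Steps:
j(x, H) = -2
o = 12 (o = -2 - 7*(-2) = -2 + 14 = 12)
M = 5/3 (M = -3 + (-49/(-42) - 7/(-2)) = -3 + (-49*(-1/42) - 7*(-1/2)) = -3 + (7/6 + 7/2) = -3 + 14/3 = 5/3 ≈ 1.6667)
O(J, Q) = 41/3 (O(J, Q) = 5/3 + 12 = 41/3)
sqrt(O(61, 131) + 43168) = sqrt(41/3 + 43168) = sqrt(129545/3) = sqrt(388635)/3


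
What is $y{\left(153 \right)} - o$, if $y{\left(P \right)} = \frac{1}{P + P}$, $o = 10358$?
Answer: $- \frac{3169547}{306} \approx -10358.0$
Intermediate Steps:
$y{\left(P \right)} = \frac{1}{2 P}$
$y{\left(153 \right)} - o = \frac{1}{2 \cdot 153} - 10358 = \frac{1}{2} \cdot \frac{1}{153} - 10358 = \frac{1}{306} - 10358 = - \frac{3169547}{306}$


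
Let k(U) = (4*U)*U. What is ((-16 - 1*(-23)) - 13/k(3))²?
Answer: 57121/1296 ≈ 44.075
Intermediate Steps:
k(U) = 4*U²
((-16 - 1*(-23)) - 13/k(3))² = ((-16 - 1*(-23)) - 13/(4*3²))² = ((-16 + 23) - 13/(4*9))² = (7 - 13/36)² = (239/36)² = 57121/1296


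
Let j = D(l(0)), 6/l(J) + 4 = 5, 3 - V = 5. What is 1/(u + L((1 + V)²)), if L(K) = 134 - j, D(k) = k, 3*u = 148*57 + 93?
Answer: 1/2971 ≈ 0.00033659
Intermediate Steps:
V = -2 (V = 3 - 1*5 = 3 - 5 = -2)
l(J) = 6 (l(J) = 6/(-4 + 5) = 6/1 = 6*1 = 6)
u = 2843 (u = (148*57 + 93)/3 = (8436 + 93)/3 = (⅓)*8529 = 2843)
j = 6
L(K) = 128 (L(K) = 134 - 1*6 = 134 - 6 = 128)
1/(u + L((1 + V)²)) = 1/(2843 + 128) = 1/2971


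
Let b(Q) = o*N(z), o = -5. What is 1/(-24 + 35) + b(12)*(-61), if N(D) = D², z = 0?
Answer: 1/11 ≈ 0.090909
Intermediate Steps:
b(Q) = 0 (b(Q) = -5*0² = -5*0 = 0)
1/(-24 + 35) + b(12)*(-61) = 1/(-24 + 35) + 0*(-61) = 1/11 + 0 = 1/11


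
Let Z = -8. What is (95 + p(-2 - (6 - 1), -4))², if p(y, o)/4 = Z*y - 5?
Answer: 89401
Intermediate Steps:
p(y, o) = -20 - 32*y (p(y, o) = 4*(-8*y - 5) = 4*(-5 - 8*y) = -20 - 32*y)
(95 + p(-2 - (6 - 1), -4))² = (95 + (-20 - 32*(-2 - (6 - 1))))² = (95 + (-20 - 32*(-2 - 1*5)))² = (95 + (-20 - 32*(-2 - 5)))² = (95 + (-20 - 32*(-7)))² = (95 + (-20 + 224))² = (95 + 204)² = 299² = 89401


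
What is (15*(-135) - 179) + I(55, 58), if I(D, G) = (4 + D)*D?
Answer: 1041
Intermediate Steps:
I(D, G) = D*(4 + D)
(15*(-135) - 179) + I(55, 58) = (15*(-135) - 179) + 55*(4 + 55) = (-2025 - 179) + 55*59 = -2204 + 3245 = 1041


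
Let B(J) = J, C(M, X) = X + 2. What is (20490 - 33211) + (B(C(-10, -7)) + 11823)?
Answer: -903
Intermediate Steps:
C(M, X) = 2 + X
(20490 - 33211) + (B(C(-10, -7)) + 11823) = (20490 - 33211) + ((2 - 7) + 11823) = -12721 + (-5 + 11823) = -12721 + 11818 = -903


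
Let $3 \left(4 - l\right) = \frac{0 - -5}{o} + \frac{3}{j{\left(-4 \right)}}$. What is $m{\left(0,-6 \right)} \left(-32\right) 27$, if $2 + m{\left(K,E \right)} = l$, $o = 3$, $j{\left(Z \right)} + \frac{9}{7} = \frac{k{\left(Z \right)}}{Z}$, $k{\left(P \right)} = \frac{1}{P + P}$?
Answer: $- \frac{544224}{281} \approx -1936.7$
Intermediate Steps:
$k{\left(P \right)} = \frac{1}{2 P}$
$j{\left(Z \right)} = - \frac{9}{7} + \frac{1}{2 Z^{2}}$ ($j{\left(Z \right)} = - \frac{9}{7} + \frac{\frac{1}{2} \frac{1}{Z}}{Z} = - \frac{9}{7} + \frac{1}{2 Z^{2}}$)
$l = \frac{10727}{2529}$ ($l = 4 - \frac{\frac{0 - -5}{3} + \frac{3}{- \frac{9}{7} + \frac{1}{2 \cdot 16}}}{3} = 4 - \frac{\left(0 + 5\right) \frac{1}{3} + \frac{3}{- \frac{9}{7} + \frac{1}{2} \cdot \frac{1}{16}}}{3} = 4 - \frac{5 \cdot \frac{1}{3} + \frac{3}{- \frac{9}{7} + \frac{1}{32}}}{3} = 4 - \frac{\frac{5}{3} + \frac{3}{- \frac{281}{224}}}{3} = 4 - \frac{\frac{5}{3} + 3 \left(- \frac{224}{281}\right)}{3} = 4 - \frac{\frac{5}{3} - \frac{672}{281}}{3} = 4 - - \frac{611}{2529} = 4 + \frac{611}{2529} = \frac{10727}{2529} \approx 4.2416$)
$m{\left(K,E \right)} = \frac{5669}{2529}$ ($m{\left(K,E \right)} = -2 + \frac{10727}{2529} = \frac{5669}{2529}$)
$m{\left(0,-6 \right)} \left(-32\right) 27 = \frac{5669}{2529} \left(-32\right) 27 = \left(- \frac{181408}{2529}\right) 27 = - \frac{544224}{281}$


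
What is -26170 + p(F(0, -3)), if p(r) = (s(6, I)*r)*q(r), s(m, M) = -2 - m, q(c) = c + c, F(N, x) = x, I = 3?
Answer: -26314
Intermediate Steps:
q(c) = 2*c
p(r) = -16*r² (p(r) = ((-2 - 1*6)*r)*(2*r) = ((-2 - 6)*r)*(2*r) = (-8*r)*(2*r) = -16*r²)
-26170 + p(F(0, -3)) = -26170 - 16*(-3)² = -26170 - 16*9 = -26170 - 144 = -26314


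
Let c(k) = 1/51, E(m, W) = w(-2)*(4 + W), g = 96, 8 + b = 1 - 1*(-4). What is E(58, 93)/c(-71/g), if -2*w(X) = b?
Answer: 14841/2 ≈ 7420.5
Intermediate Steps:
b = -3 (b = -8 + (1 - 1*(-4)) = -8 + (1 + 4) = -8 + 5 = -3)
w(X) = 3/2 (w(X) = -½*(-3) = 3/2)
E(m, W) = 6 + 3*W/2 (E(m, W) = 3*(4 + W)/2 = 6 + 3*W/2)
c(k) = 1/51
E(58, 93)/c(-71/g) = (6 + (3/2)*93)/(1/51) = (6 + 279/2)*51 = (291/2)*51 = 14841/2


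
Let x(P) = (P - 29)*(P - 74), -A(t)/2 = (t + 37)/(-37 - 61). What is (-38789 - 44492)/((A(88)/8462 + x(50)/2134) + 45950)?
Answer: -36845075585626/20329037023299 ≈ -1.8124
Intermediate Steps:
A(t) = 37/49 + t/49 (A(t) = -2*(t + 37)/(-37 - 61) = -2*(37 + t)/(-98) = -2*(37 + t)*(-1)/98 = -2*(-37/98 - t/98) = 37/49 + t/49)
x(P) = (-74 + P)*(-29 + P) (x(P) = (-29 + P)*(-74 + P) = (-74 + P)*(-29 + P))
(-38789 - 44492)/((A(88)/8462 + x(50)/2134) + 45950) = (-38789 - 44492)/(((37/49 + (1/49)*88)/8462 + (2146 + 50² - 103*50)/2134) + 45950) = -83281/(((37/49 + 88/49)*(1/8462) + (2146 + 2500 - 5150)*(1/2134)) + 45950) = -83281/(((125/49)*(1/8462) - 504*1/2134) + 45950) = -83281/((125/414638 - 252/1067) + 45950) = -83281/(-104355401/442418746 + 45950) = -83281/20329037023299/442418746 = -83281*442418746/20329037023299 = -36845075585626/20329037023299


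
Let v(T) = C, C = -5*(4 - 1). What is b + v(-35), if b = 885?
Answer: 870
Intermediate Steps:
C = -15 (C = -5*3 = -15)
v(T) = -15
b + v(-35) = 885 - 15 = 870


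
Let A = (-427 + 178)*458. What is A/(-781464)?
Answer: 19007/130244 ≈ 0.14593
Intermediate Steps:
A = -114042 (A = -249*458 = -114042)
A/(-781464) = -114042/(-781464) = -114042*(-1/781464) = 19007/130244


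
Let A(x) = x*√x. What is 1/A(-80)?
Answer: I*√5/1600 ≈ 0.0013975*I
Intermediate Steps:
A(x) = x^(3/2)
1/A(-80) = 1/((-80)^(3/2)) = 1/(-320*I*√5) = I*√5/1600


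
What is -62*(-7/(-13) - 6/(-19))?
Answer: -13082/247 ≈ -52.964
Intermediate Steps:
-62*(-7/(-13) - 6/(-19)) = -62*(-7*(-1/13) - 6*(-1/19)) = -62*(7/13 + 6/19) = -62*211/247 = -13082/247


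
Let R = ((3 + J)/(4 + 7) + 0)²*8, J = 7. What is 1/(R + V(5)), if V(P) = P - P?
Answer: 121/800 ≈ 0.15125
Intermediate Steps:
V(P) = 0
R = 800/121 (R = ((3 + 7)/(4 + 7) + 0)²*8 = (10/11 + 0)²*8 = (10/11)²*8 = (100/121)*8 = 800/121 ≈ 6.6116)
1/(R + V(5)) = 1/(800/121 + 0) = 1/(800/121) = 121/800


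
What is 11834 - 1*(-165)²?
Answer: -15391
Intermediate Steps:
11834 - 1*(-165)² = 11834 - 1*27225 = 11834 - 27225 = -15391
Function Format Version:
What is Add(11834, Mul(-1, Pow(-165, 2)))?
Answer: -15391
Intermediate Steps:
Add(11834, Mul(-1, Pow(-165, 2))) = Add(11834, Mul(-1, 27225)) = Add(11834, -27225) = -15391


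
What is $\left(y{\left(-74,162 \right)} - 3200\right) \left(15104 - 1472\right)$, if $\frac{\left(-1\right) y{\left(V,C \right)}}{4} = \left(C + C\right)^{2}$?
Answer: $-5767753728$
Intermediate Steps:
$y{\left(V,C \right)} = - 16 C^{2}$ ($y{\left(V,C \right)} = - 4 \left(C + C\right)^{2} = - 4 \left(2 C\right)^{2} = - 4 \cdot 4 C^{2} = - 16 C^{2}$)
$\left(y{\left(-74,162 \right)} - 3200\right) \left(15104 - 1472\right) = \left(- 16 \cdot 162^{2} - 3200\right) \left(15104 - 1472\right) = \left(\left(-16\right) 26244 - 3200\right) 13632 = \left(-419904 - 3200\right) 13632 = \left(-423104\right) 13632 = -5767753728$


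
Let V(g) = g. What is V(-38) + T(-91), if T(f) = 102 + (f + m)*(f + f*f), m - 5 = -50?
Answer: -1113776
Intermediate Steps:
m = -45 (m = 5 - 50 = -45)
T(f) = 102 + (-45 + f)*(f + f²) (T(f) = 102 + (f - 45)*(f + f*f) = 102 + (-45 + f)*(f + f²))
V(-38) + T(-91) = -38 + (102 + (-91)³ - 45*(-91) - 44*(-91)²) = -38 + (102 - 753571 + 4095 - 44*8281) = -38 + (102 - 753571 + 4095 - 364364) = -38 - 1113738 = -1113776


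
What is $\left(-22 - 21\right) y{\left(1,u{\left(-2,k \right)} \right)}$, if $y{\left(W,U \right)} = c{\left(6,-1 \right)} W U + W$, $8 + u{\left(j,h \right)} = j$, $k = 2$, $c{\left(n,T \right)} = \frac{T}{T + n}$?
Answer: $-129$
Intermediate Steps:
$c{\left(n,T \right)} = \frac{T}{T + n}$
$u{\left(j,h \right)} = -8 + j$
$y{\left(W,U \right)} = W - \frac{U W}{5}$ ($y{\left(W,U \right)} = - \frac{1}{-1 + 6} W U + W = - \frac{1}{5} W U + W = \left(-1\right) \frac{1}{5} W U + W = - \frac{W}{5} U + W = - \frac{U W}{5} + W = W - \frac{U W}{5}$)
$\left(-22 - 21\right) y{\left(1,u{\left(-2,k \right)} \right)} = \left(-22 - 21\right) \frac{1}{5} \cdot 1 \left(5 - \left(-8 - 2\right)\right) = - 43 \cdot \frac{1}{5} \cdot 1 \left(5 - -10\right) = - 43 \cdot \frac{1}{5} \cdot 1 \left(5 + 10\right) = - 43 \cdot \frac{1}{5} \cdot 1 \cdot 15 = \left(-43\right) 3 = -129$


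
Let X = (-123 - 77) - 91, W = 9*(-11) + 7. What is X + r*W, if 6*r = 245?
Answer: -12143/3 ≈ -4047.7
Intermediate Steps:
r = 245/6 (r = (1/6)*245 = 245/6 ≈ 40.833)
W = -92 (W = -99 + 7 = -92)
X = -291 (X = -200 - 91 = -291)
X + r*W = -291 + (245/6)*(-92) = -291 - 11270/3 = -12143/3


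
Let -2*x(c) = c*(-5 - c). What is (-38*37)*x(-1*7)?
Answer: -9842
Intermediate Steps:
x(c) = -c*(-5 - c)/2
(-38*37)*x(-1*7) = (-38*37)*((-1*7)*(5 - 1*7)/2) = -703*(-7)*(5 - 7) = -703*(-7)*(-2) = -1406*7 = -9842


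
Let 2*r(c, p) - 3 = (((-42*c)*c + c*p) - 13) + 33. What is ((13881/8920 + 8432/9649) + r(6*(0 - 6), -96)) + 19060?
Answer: -552053100611/86069080 ≈ -6414.1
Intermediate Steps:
r(c, p) = 23/2 - 21*c² + c*p/2 (r(c, p) = 3/2 + ((((-42*c)*c + c*p) - 13) + 33)/2 = 3/2 + (((-42*c² + c*p) - 13) + 33)/2 = 3/2 + ((-13 - 42*c² + c*p) + 33)/2 = 3/2 + (20 - 42*c² + c*p)/2 = 3/2 + (10 - 21*c² + c*p/2) = 23/2 - 21*c² + c*p/2)
((13881/8920 + 8432/9649) + r(6*(0 - 6), -96)) + 19060 = ((13881/8920 + 8432/9649) + (23/2 - 21*36*(0 - 6)² + (½)*(6*(0 - 6))*(-96))) + 19060 = ((13881*(1/8920) + 8432*(1/9649)) + (23/2 - 21*(6*(-6))² + (½)*(6*(-6))*(-96))) + 19060 = ((13881/8920 + 8432/9649) + (23/2 - 21*(-36)² + (½)*(-36)*(-96))) + 19060 = (209151209/86069080 + (23/2 - 21*1296 + 1728)) + 19060 = (209151209/86069080 + (23/2 - 27216 + 1728)) + 19060 = (209151209/86069080 - 50953/2) + 19060 = -2192529765411/86069080 + 19060 = -552053100611/86069080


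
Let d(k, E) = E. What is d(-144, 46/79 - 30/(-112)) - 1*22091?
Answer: -97726823/4424 ≈ -22090.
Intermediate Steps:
d(-144, 46/79 - 30/(-112)) - 1*22091 = (46/79 - 30/(-112)) - 1*22091 = (46*(1/79) - 30*(-1/112)) - 22091 = (46/79 + 15/56) - 22091 = 3761/4424 - 22091 = -97726823/4424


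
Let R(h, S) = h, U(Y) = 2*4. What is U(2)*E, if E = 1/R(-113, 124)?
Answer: -8/113 ≈ -0.070796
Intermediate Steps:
U(Y) = 8
E = -1/113 (E = 1/(-113) = -1/113 ≈ -0.0088496)
U(2)*E = 8*(-1/113) = -8/113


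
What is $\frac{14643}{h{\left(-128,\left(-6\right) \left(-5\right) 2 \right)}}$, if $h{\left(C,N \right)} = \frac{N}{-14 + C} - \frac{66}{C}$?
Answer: $\frac{7393088}{47} \approx 1.573 \cdot 10^{5}$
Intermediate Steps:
$h{\left(C,N \right)} = - \frac{66}{C} + \frac{N}{-14 + C}$
$\frac{14643}{h{\left(-128,\left(-6\right) \left(-5\right) 2 \right)}} = \frac{14643}{\frac{1}{-128} \frac{1}{-14 - 128} \left(924 - -8448 - 128 \left(-6\right) \left(-5\right) 2\right)} = \frac{14643}{\left(- \frac{1}{128}\right) \frac{1}{-142} \left(924 + 8448 - 128 \cdot 30 \cdot 2\right)} = \frac{14643}{\left(- \frac{1}{128}\right) \left(- \frac{1}{142}\right) \left(924 + 8448 - 7680\right)} = \frac{14643}{\left(- \frac{1}{128}\right) \left(- \frac{1}{142}\right) 1692} = \frac{14643}{\frac{423}{4544}} = 14643 \cdot \frac{4544}{423} = \frac{7393088}{47}$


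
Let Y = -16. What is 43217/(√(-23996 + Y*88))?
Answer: -43217*I*√6351/12702 ≈ -271.15*I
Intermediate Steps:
43217/(√(-23996 + Y*88)) = 43217/(√(-23996 - 16*88)) = 43217/(√(-23996 - 1408)) = 43217/(√(-25404)) = 43217/((2*I*√6351)) = 43217*(-I*√6351/12702) = -43217*I*√6351/12702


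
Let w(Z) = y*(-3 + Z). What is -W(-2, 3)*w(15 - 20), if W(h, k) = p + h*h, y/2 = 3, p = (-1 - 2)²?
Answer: 624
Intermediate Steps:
p = 9 (p = (-3)² = 9)
y = 6 (y = 2*3 = 6)
W(h, k) = 9 + h² (W(h, k) = 9 + h*h = 9 + h²)
w(Z) = -18 + 6*Z (w(Z) = 6*(-3 + Z) = -18 + 6*Z)
-W(-2, 3)*w(15 - 20) = -(9 + (-2)²)*(-18 + 6*(15 - 20)) = -(9 + 4)*(-18 + 6*(-5)) = -13*(-18 - 30) = -13*(-48) = -1*(-624) = 624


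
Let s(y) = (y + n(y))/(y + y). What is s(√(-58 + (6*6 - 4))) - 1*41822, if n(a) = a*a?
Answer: -83643/2 + I*√26/2 ≈ -41822.0 + 2.5495*I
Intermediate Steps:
n(a) = a²
s(y) = (y + y²)/(2*y) (s(y) = (y + y²)/(y + y) = (y + y²)/((2*y)) = (y + y²)*(1/(2*y)) = (y + y²)/(2*y))
s(√(-58 + (6*6 - 4))) - 1*41822 = (½ + √(-58 + (6*6 - 4))/2) - 1*41822 = (½ + √(-58 + (36 - 4))/2) - 41822 = (½ + √(-58 + 32)/2) - 41822 = (½ + √(-26)/2) - 41822 = (½ + (I*√26)/2) - 41822 = (½ + I*√26/2) - 41822 = -83643/2 + I*√26/2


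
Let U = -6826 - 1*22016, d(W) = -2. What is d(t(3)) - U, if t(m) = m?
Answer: 28840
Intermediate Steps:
U = -28842 (U = -6826 - 22016 = -28842)
d(t(3)) - U = -2 - 1*(-28842) = -2 + 28842 = 28840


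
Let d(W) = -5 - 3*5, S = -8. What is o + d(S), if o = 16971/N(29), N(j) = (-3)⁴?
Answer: 5117/27 ≈ 189.52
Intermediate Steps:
N(j) = 81
d(W) = -20 (d(W) = -5 - 15 = -20)
o = 5657/27 (o = 16971/81 = 16971*(1/81) = 5657/27 ≈ 209.52)
o + d(S) = 5657/27 - 20 = 5117/27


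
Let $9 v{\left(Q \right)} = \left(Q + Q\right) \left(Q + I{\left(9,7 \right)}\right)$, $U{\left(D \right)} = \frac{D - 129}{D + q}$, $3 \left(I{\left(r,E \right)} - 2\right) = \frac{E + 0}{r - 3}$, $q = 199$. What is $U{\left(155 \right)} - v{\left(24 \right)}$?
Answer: $- \frac{224083}{1593} \approx -140.67$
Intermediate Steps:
$I{\left(r,E \right)} = 2 + \frac{E}{3 \left(-3 + r\right)}$ ($I{\left(r,E \right)} = 2 + \frac{\left(E + 0\right) \frac{1}{r - 3}}{3} = 2 + \frac{E \frac{1}{-3 + r}}{3} = 2 + \frac{E}{3 \left(-3 + r\right)}$)
$U{\left(D \right)} = \frac{-129 + D}{199 + D}$ ($U{\left(D \right)} = \frac{D - 129}{D + 199} = \frac{-129 + D}{199 + D}$)
$v{\left(Q \right)} = \frac{2 Q \left(\frac{43}{18} + Q\right)}{9}$ ($v{\left(Q \right)} = \frac{\left(Q + Q\right) \left(Q + \frac{-18 + 7 + 6 \cdot 9}{3 \left(-3 + 9\right)}\right)}{9} = \frac{2 Q \left(Q + \frac{-18 + 7 + 54}{3 \cdot 6}\right)}{9} = \frac{2 Q \left(Q + \frac{1}{3} \cdot \frac{1}{6} \cdot 43\right)}{9} = \frac{2 Q \left(Q + \frac{43}{18}\right)}{9} = \frac{2 Q \left(\frac{43}{18} + Q\right)}{9}$)
$U{\left(155 \right)} - v{\left(24 \right)} = \frac{-129 + 155}{199 + 155} - \frac{1}{81} \cdot 24 \left(43 + 18 \cdot 24\right) = \frac{1}{354} \cdot 26 - \frac{1}{81} \cdot 24 \left(43 + 432\right) = \frac{1}{354} \cdot 26 - \frac{1}{81} \cdot 24 \cdot 475 = \frac{13}{177} - \frac{3800}{27} = - \frac{224083}{1593}$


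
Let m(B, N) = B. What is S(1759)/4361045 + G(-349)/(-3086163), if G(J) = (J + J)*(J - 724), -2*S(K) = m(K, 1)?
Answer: -6537872754577/26917791440670 ≈ -0.24288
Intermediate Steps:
S(K) = -K/2
G(J) = 2*J*(-724 + J) (G(J) = (2*J)*(-724 + J) = 2*J*(-724 + J))
S(1759)/4361045 + G(-349)/(-3086163) = -1/2*1759/4361045 + (2*(-349)*(-724 - 349))/(-3086163) = -1759/2*1/4361045 + (2*(-349)*(-1073))*(-1/3086163) = -1759/8722090 + 748954*(-1/3086163) = -1759/8722090 - 748954/3086163 = -6537872754577/26917791440670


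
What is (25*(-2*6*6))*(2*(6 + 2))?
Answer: -28800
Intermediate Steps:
(25*(-2*6*6))*(2*(6 + 2)) = (25*(-12*6))*(2*8) = (25*(-72))*16 = -1800*16 = -28800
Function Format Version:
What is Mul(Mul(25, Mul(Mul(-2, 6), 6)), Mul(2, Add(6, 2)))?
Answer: -28800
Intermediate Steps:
Mul(Mul(25, Mul(Mul(-2, 6), 6)), Mul(2, Add(6, 2))) = Mul(Mul(25, Mul(-12, 6)), Mul(2, 8)) = Mul(Mul(25, -72), 16) = Mul(-1800, 16) = -28800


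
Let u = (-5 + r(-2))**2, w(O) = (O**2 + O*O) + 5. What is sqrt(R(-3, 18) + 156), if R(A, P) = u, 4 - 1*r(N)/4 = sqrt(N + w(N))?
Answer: sqrt(453 - 88*sqrt(11)) ≈ 12.694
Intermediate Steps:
w(O) = 5 + 2*O**2 (w(O) = (O**2 + O**2) + 5 = 2*O**2 + 5 = 5 + 2*O**2)
r(N) = 16 - 4*sqrt(5 + N + 2*N**2) (r(N) = 16 - 4*sqrt(N + (5 + 2*N**2)) = 16 - 4*sqrt(5 + N + 2*N**2))
u = (11 - 4*sqrt(11))**2 (u = (-5 + (16 - 4*sqrt(5 - 2 + 2*(-2)**2)))**2 = (-5 + (16 - 4*sqrt(5 - 2 + 2*4)))**2 = (-5 + (16 - 4*sqrt(5 - 2 + 8)))**2 = (-5 + (16 - 4*sqrt(11)))**2 = (11 - 4*sqrt(11))**2 ≈ 5.1370)
R(A, P) = 297 - 88*sqrt(11)
sqrt(R(-3, 18) + 156) = sqrt((297 - 88*sqrt(11)) + 156) = sqrt(453 - 88*sqrt(11))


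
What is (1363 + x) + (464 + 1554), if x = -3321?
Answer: 60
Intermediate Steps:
(1363 + x) + (464 + 1554) = (1363 - 3321) + (464 + 1554) = -1958 + 2018 = 60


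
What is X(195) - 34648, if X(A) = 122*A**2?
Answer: 4604402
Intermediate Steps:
X(195) - 34648 = 122*195**2 - 34648 = 122*38025 - 34648 = 4639050 - 34648 = 4604402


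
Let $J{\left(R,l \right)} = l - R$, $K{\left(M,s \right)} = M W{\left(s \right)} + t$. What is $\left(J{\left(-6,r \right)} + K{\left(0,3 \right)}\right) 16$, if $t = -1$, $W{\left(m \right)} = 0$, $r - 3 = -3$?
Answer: $80$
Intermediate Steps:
$r = 0$ ($r = 3 - 3 = 0$)
$K{\left(M,s \right)} = -1$ ($K{\left(M,s \right)} = M 0 - 1 = 0 - 1 = -1$)
$\left(J{\left(-6,r \right)} + K{\left(0,3 \right)}\right) 16 = \left(\left(0 - -6\right) - 1\right) 16 = \left(\left(0 + 6\right) - 1\right) 16 = \left(6 - 1\right) 16 = 5 \cdot 16 = 80$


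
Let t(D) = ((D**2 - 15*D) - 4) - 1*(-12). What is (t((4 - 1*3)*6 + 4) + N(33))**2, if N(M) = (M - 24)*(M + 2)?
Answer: 74529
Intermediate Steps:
N(M) = (-24 + M)*(2 + M)
t(D) = 8 + D**2 - 15*D (t(D) = (-4 + D**2 - 15*D) + 12 = 8 + D**2 - 15*D)
(t((4 - 1*3)*6 + 4) + N(33))**2 = ((8 + ((4 - 1*3)*6 + 4)**2 - 15*((4 - 1*3)*6 + 4)) + (-48 + 33**2 - 22*33))**2 = ((8 + ((4 - 3)*6 + 4)**2 - 15*((4 - 3)*6 + 4)) + (-48 + 1089 - 726))**2 = ((8 + (1*6 + 4)**2 - 15*(1*6 + 4)) + 315)**2 = ((8 + (6 + 4)**2 - 15*(6 + 4)) + 315)**2 = ((8 + 10**2 - 15*10) + 315)**2 = ((8 + 100 - 150) + 315)**2 = (-42 + 315)**2 = 273**2 = 74529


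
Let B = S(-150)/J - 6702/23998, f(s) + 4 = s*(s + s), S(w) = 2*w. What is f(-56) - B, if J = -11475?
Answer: 11507553703/1835847 ≈ 6268.3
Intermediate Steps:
f(s) = -4 + 2*s² (f(s) = -4 + s*(s + s) = -4 + s*(2*s) = -4 + 2*s²)
B = -464707/1835847 (B = (2*(-150))/(-11475) - 6702/23998 = -300*(-1/11475) - 6702*1/23998 = 4/153 - 3351/11999 = -464707/1835847 ≈ -0.25313)
f(-56) - B = (-4 + 2*(-56)²) - 1*(-464707/1835847) = (-4 + 2*3136) + 464707/1835847 = (-4 + 6272) + 464707/1835847 = 6268 + 464707/1835847 = 11507553703/1835847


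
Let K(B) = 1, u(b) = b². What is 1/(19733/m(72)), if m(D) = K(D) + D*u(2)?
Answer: 289/19733 ≈ 0.014646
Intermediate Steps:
m(D) = 1 + 4*D (m(D) = 1 + D*2² = 1 + D*4 = 1 + 4*D)
1/(19733/m(72)) = 1/(19733/(1 + 4*72)) = 1/(19733/(1 + 288)) = 1/(19733/289) = 289/19733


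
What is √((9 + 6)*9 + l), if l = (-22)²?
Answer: √619 ≈ 24.880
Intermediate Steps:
l = 484
√((9 + 6)*9 + l) = √((9 + 6)*9 + 484) = √(15*9 + 484) = √(135 + 484) = √619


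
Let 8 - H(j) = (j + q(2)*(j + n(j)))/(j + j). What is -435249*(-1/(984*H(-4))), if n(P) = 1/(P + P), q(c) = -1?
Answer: 386888/7011 ≈ 55.183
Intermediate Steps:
n(P) = 1/(2*P)
H(j) = 8 + 1/(4*j²) (H(j) = 8 - (j - (j + 1/(2*j)))/(j + j) = 8 - (j + (-j - 1/(2*j)))/(2*j) = 8 - (-1/(2*j))*1/(2*j) = 8 - (-1)/(4*j²) = 8 + 1/(4*j²))
-435249*(-1/(984*H(-4))) = -435249*(-1/(984*(8 + (¼)/(-4)²))) = -435249*(-1/(984*(8 + (¼)*(1/16)))) = -435249*(-1/(984*(8 + 1/64))) = -435249/((-984*513/64)) = -435249/(-63099/8) = -435249*(-8/63099) = 386888/7011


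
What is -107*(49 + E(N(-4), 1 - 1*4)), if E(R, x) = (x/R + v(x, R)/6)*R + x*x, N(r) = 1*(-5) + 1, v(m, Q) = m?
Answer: -6099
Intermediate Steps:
N(r) = -4 (N(r) = -5 + 1 = -4)
E(R, x) = x² + R*(x/6 + x/R) (E(R, x) = (x/R + x/6)*R + x*x = (x/R + x*(⅙))*R + x² = (x/R + x/6)*R + x² = (x/6 + x/R)*R + x² = R*(x/6 + x/R) + x² = x² + R*(x/6 + x/R))
-107*(49 + E(N(-4), 1 - 1*4)) = -107*(49 + (1 - 1*4)*(6 - 4 + 6*(1 - 1*4))/6) = -107*(49 + (1 - 4)*(6 - 4 + 6*(1 - 4))/6) = -107*(49 + (⅙)*(-3)*(6 - 4 + 6*(-3))) = -107*(49 + (⅙)*(-3)*(6 - 4 - 18)) = -107*(49 + (⅙)*(-3)*(-16)) = -107*(49 + 8) = -107*57 = -6099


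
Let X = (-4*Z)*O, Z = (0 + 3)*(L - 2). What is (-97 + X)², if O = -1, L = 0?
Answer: 14641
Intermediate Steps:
Z = -6 (Z = (0 + 3)*(0 - 2) = 3*(-2) = -6)
X = -24 (X = -4*(-6)*(-1) = 24*(-1) = -24)
(-97 + X)² = (-97 - 24)² = (-121)² = 14641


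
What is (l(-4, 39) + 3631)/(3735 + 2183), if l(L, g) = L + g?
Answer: 1833/2959 ≈ 0.61947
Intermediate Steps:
(l(-4, 39) + 3631)/(3735 + 2183) = ((-4 + 39) + 3631)/(3735 + 2183) = (35 + 3631)/5918 = 3666*(1/5918) = 1833/2959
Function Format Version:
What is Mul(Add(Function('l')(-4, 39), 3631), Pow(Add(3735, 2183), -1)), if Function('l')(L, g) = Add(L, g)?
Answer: Rational(1833, 2959) ≈ 0.61947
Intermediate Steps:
Mul(Add(Function('l')(-4, 39), 3631), Pow(Add(3735, 2183), -1)) = Mul(Add(Add(-4, 39), 3631), Pow(Add(3735, 2183), -1)) = Mul(Add(35, 3631), Pow(5918, -1)) = Mul(3666, Rational(1, 5918)) = Rational(1833, 2959)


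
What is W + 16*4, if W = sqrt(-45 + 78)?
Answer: 64 + sqrt(33) ≈ 69.745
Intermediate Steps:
W = sqrt(33) ≈ 5.7446
W + 16*4 = sqrt(33) + 16*4 = sqrt(33) + 64 = 64 + sqrt(33)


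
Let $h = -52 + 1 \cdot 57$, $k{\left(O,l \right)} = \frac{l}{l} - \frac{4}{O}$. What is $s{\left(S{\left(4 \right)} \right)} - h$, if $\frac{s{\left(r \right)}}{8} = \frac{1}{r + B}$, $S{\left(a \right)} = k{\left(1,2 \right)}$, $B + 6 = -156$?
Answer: $- \frac{833}{165} \approx -5.0485$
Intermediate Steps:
$k{\left(O,l \right)} = 1 - \frac{4}{O}$
$h = 5$ ($h = -52 + 57 = 5$)
$B = -162$ ($B = -6 - 156 = -162$)
$S{\left(a \right)} = -3$ ($S{\left(a \right)} = \frac{-4 + 1}{1} = 1 \left(-3\right) = -3$)
$s{\left(r \right)} = \frac{8}{-162 + r}$ ($s{\left(r \right)} = \frac{8}{r - 162} = \frac{8}{-162 + r}$)
$s{\left(S{\left(4 \right)} \right)} - h = \frac{8}{-162 - 3} - 5 = \frac{8}{-165} - 5 = 8 \left(- \frac{1}{165}\right) - 5 = - \frac{8}{165} - 5 = - \frac{833}{165}$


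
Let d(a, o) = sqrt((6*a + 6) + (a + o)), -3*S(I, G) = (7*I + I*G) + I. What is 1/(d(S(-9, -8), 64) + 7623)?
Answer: 1089/8301437 - sqrt(70)/58110059 ≈ 0.00013104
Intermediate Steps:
S(I, G) = -8*I/3 - G*I/3 (S(I, G) = -((7*I + I*G) + I)/3 = -((7*I + G*I) + I)/3 = -(8*I + G*I)/3 = -8*I/3 - G*I/3)
d(a, o) = sqrt(6 + o + 7*a) (d(a, o) = sqrt((6 + 6*a) + (a + o)) = sqrt(6 + o + 7*a))
1/(d(S(-9, -8), 64) + 7623) = 1/(sqrt(6 + 64 + 7*(-1/3*(-9)*(8 - 8))) + 7623) = 1/(sqrt(6 + 64 + 7*(-1/3*(-9)*0)) + 7623) = 1/(sqrt(6 + 64 + 7*0) + 7623) = 1/(sqrt(6 + 64 + 0) + 7623) = 1/(sqrt(70) + 7623) = 1/(7623 + sqrt(70))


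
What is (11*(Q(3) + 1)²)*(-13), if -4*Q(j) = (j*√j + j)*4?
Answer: -4433 - 1716*√3 ≈ -7405.2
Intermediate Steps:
Q(j) = -j - j^(3/2) (Q(j) = -(j*√j + j)*4/4 = -(j^(3/2) + j)*4/4 = -(j + j^(3/2))*4/4 = -(4*j + 4*j^(3/2))/4 = -j - j^(3/2))
(11*(Q(3) + 1)²)*(-13) = (11*((-1*3 - 3^(3/2)) + 1)²)*(-13) = (11*((-3 - 3*√3) + 1)²)*(-13) = (11*(-2 - 3*√3)²)*(-13) = -143*(-2 - 3*√3)²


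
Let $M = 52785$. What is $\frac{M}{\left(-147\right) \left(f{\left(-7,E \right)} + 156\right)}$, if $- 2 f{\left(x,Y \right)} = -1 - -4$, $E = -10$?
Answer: $- \frac{11730}{5047} \approx -2.3242$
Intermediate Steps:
$f{\left(x,Y \right)} = - \frac{3}{2}$ ($f{\left(x,Y \right)} = - \frac{-1 - -4}{2} = - \frac{-1 + 4}{2} = \left(- \frac{1}{2}\right) 3 = - \frac{3}{2}$)
$\frac{M}{\left(-147\right) \left(f{\left(-7,E \right)} + 156\right)} = \frac{52785}{\left(-147\right) \left(- \frac{3}{2} + 156\right)} = \frac{52785}{\left(-147\right) \frac{309}{2}} = \frac{52785}{- \frac{45423}{2}} = 52785 \left(- \frac{2}{45423}\right) = - \frac{11730}{5047}$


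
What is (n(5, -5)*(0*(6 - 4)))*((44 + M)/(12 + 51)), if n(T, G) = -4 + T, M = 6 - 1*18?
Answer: 0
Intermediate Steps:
M = -12 (M = 6 - 18 = -12)
(n(5, -5)*(0*(6 - 4)))*((44 + M)/(12 + 51)) = ((-4 + 5)*(0*(6 - 4)))*((44 - 12)/(12 + 51)) = (1*(0*2))*(32/63) = (1*0)*(32*(1/63)) = 0*(32/63) = 0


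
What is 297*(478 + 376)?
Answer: 253638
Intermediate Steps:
297*(478 + 376) = 297*854 = 253638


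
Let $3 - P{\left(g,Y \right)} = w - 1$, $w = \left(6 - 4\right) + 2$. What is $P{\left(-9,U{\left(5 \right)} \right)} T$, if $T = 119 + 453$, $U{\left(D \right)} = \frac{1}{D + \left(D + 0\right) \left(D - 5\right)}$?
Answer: $0$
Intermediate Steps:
$w = 4$ ($w = 2 + 2 = 4$)
$U{\left(D \right)} = \frac{1}{D + D \left(-5 + D\right)}$
$P{\left(g,Y \right)} = 0$ ($P{\left(g,Y \right)} = 3 - \left(4 - 1\right) = 3 - 3 = 0$)
$T = 572$
$P{\left(-9,U{\left(5 \right)} \right)} T = 0 \cdot 572 = 0$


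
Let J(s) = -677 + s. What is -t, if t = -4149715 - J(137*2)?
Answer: 4149312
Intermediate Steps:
t = -4149312 (t = -4149715 - (-677 + 137*2) = -4149715 - (-677 + 274) = -4149715 - 1*(-403) = -4149715 + 403 = -4149312)
-t = -1*(-4149312) = 4149312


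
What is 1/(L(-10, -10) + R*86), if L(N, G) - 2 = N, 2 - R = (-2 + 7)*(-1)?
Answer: 1/594 ≈ 0.0016835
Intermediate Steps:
R = 7 (R = 2 - (-2 + 7)*(-1) = 2 - 5*(-1) = 2 - 1*(-5) = 2 + 5 = 7)
L(N, G) = 2 + N
1/(L(-10, -10) + R*86) = 1/((2 - 10) + 7*86) = 1/(-8 + 602) = 1/594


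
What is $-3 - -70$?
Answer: $67$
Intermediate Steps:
$-3 - -70 = -3 + 70 = 67$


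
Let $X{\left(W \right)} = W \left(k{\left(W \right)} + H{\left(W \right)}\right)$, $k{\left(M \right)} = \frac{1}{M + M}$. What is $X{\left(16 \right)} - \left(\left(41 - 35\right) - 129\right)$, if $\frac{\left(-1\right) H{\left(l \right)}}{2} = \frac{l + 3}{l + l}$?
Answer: $\frac{209}{2} \approx 104.5$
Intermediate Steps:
$H{\left(l \right)} = - \frac{3 + l}{l}$ ($H{\left(l \right)} = - 2 \frac{l + 3}{l + l} = - 2 \frac{3 + l}{2 l} = - \frac{3 + l}{l}$)
$k{\left(M \right)} = \frac{1}{2 M}$
$X{\left(W \right)} = W \left(\frac{1}{2 W} + \frac{-3 - W}{W}\right)$
$X{\left(16 \right)} - \left(\left(41 - 35\right) - 129\right) = \left(- \frac{5}{2} - 16\right) - \left(\left(41 - 35\right) - 129\right) = \left(- \frac{5}{2} - 16\right) - \left(6 - 129\right) = - \frac{37}{2} - -123 = - \frac{37}{2} + 123 = \frac{209}{2}$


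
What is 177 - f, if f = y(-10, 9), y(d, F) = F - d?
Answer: 158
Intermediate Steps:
f = 19 (f = 9 - 1*(-10) = 9 + 10 = 19)
177 - f = 177 - 1*19 = 177 - 19 = 158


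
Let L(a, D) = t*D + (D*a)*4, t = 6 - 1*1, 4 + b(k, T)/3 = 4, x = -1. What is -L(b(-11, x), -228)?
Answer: 1140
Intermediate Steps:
b(k, T) = 0 (b(k, T) = -12 + 3*4 = -12 + 12 = 0)
t = 5 (t = 6 - 1 = 5)
L(a, D) = 5*D + 4*D*a (L(a, D) = 5*D + (D*a)*4 = 5*D + 4*D*a)
-L(b(-11, x), -228) = -(-228)*(5 + 4*0) = -(-228)*(5 + 0) = -(-228)*5 = -1*(-1140) = 1140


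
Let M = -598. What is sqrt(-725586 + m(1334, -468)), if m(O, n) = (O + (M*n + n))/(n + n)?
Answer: I*sqrt(4416289969)/78 ≈ 851.99*I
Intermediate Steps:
m(O, n) = (O - 597*n)/(2*n) (m(O, n) = (O + (-598*n + n))/(n + n) = (O - 597*n)/((2*n)) = (O - 597*n)*(1/(2*n)) = (O - 597*n)/(2*n))
sqrt(-725586 + m(1334, -468)) = sqrt(-725586 + (1/2)*(1334 - 597*(-468))/(-468)) = sqrt(-725586 + (1/2)*(-1/468)*(1334 + 279396)) = sqrt(-725586 + (1/2)*(-1/468)*280730) = sqrt(-725586 - 140365/468) = sqrt(-339714613/468) = I*sqrt(4416289969)/78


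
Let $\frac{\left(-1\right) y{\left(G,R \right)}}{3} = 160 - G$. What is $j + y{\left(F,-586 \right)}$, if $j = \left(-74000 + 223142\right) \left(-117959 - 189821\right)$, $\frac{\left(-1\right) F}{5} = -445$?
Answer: $-45902918565$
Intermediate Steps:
$F = 2225$ ($F = \left(-5\right) \left(-445\right) = 2225$)
$j = -45902924760$ ($j = 149142 \left(-307780\right) = -45902924760$)
$y{\left(G,R \right)} = -480 + 3 G$ ($y{\left(G,R \right)} = - 3 \left(160 - G\right) = -480 + 3 G$)
$j + y{\left(F,-586 \right)} = -45902924760 + \left(-480 + 3 \cdot 2225\right) = -45902924760 + \left(-480 + 6675\right) = -45902924760 + 6195 = -45902918565$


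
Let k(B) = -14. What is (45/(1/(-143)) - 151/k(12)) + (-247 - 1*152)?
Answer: -95525/14 ≈ -6823.2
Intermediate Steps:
(45/(1/(-143)) - 151/k(12)) + (-247 - 1*152) = (45/(1/(-143)) - 151/(-14)) + (-247 - 1*152) = (45/(-1/143) - 151*(-1/14)) + (-247 - 152) = (45*(-143) + 151/14) - 399 = (-6435 + 151/14) - 399 = -89939/14 - 399 = -95525/14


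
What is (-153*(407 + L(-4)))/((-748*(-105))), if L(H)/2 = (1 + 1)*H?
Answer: -1173/1540 ≈ -0.76169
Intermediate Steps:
L(H) = 4*H (L(H) = 2*((1 + 1)*H) = 2*(2*H) = 4*H)
(-153*(407 + L(-4)))/((-748*(-105))) = (-153*(407 + 4*(-4)))/((-748*(-105))) = -153*(407 - 16)/78540 = -153*391*(1/78540) = -59823*1/78540 = -1173/1540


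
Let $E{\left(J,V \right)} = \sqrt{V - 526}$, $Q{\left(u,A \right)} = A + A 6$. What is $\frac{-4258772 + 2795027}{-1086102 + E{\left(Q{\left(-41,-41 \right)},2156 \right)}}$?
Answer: $\frac{794888185995}{589808776387} + \frac{1463745 \sqrt{1630}}{1179617552774} \approx 1.3478$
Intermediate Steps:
$Q{\left(u,A \right)} = 7 A$ ($Q{\left(u,A \right)} = A + 6 A = 7 A$)
$E{\left(J,V \right)} = \sqrt{-526 + V}$
$\frac{-4258772 + 2795027}{-1086102 + E{\left(Q{\left(-41,-41 \right)},2156 \right)}} = \frac{-4258772 + 2795027}{-1086102 + \sqrt{-526 + 2156}} = - \frac{1463745}{-1086102 + \sqrt{1630}}$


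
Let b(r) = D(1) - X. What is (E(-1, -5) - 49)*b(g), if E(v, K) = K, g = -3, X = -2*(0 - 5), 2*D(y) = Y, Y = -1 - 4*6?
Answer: 1215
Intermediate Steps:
Y = -25 (Y = -1 - 24 = -25)
D(y) = -25/2 (D(y) = (1/2)*(-25) = -25/2)
X = 10 (X = -2*(-5) = 10)
b(r) = -45/2 (b(r) = -25/2 - 1*10 = -25/2 - 10 = -45/2)
(E(-1, -5) - 49)*b(g) = (-5 - 49)*(-45/2) = -54*(-45/2) = 1215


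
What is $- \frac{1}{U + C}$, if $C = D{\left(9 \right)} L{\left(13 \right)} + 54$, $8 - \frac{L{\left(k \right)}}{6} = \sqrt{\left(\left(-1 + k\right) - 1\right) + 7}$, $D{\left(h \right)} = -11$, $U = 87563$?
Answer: $- \frac{87089}{7584415513} + \frac{198 \sqrt{2}}{7584415513} \approx -1.1446 \cdot 10^{-5}$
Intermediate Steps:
$L{\left(k \right)} = 48 - 6 \sqrt{5 + k}$ ($L{\left(k \right)} = 48 - 6 \sqrt{\left(\left(-1 + k\right) - 1\right) + 7} = 48 - 6 \sqrt{\left(-2 + k\right) + 7} = 48 - 6 \sqrt{5 + k}$)
$C = -474 + 198 \sqrt{2}$ ($C = - 11 \left(48 - 6 \sqrt{5 + 13}\right) + 54 = - 11 \left(48 - 6 \sqrt{18}\right) + 54 = - 11 \left(48 - 6 \cdot 3 \sqrt{2}\right) + 54 = - 11 \left(48 - 18 \sqrt{2}\right) + 54 = \left(-528 + 198 \sqrt{2}\right) + 54 = -474 + 198 \sqrt{2} \approx -193.99$)
$- \frac{1}{U + C} = - \frac{1}{87563 - \left(474 - 198 \sqrt{2}\right)} = - \frac{1}{87089 + 198 \sqrt{2}}$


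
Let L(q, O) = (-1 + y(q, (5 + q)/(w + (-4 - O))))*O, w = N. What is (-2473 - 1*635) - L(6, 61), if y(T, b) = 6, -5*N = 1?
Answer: -3413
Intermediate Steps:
N = -⅕ (N = -⅕*1 = -⅕ ≈ -0.20000)
w = -⅕ ≈ -0.20000
L(q, O) = 5*O (L(q, O) = (-1 + 6)*O = 5*O)
(-2473 - 1*635) - L(6, 61) = (-2473 - 1*635) - 5*61 = (-2473 - 635) - 1*305 = -3108 - 305 = -3413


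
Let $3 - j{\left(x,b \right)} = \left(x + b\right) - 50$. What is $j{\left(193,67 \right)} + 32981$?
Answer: $32774$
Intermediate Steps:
$j{\left(x,b \right)} = 53 - b - x$ ($j{\left(x,b \right)} = 3 - \left(\left(x + b\right) - 50\right) = 3 - \left(\left(b + x\right) - 50\right) = 3 - \left(-50 + b + x\right) = 53 - b - x$)
$j{\left(193,67 \right)} + 32981 = \left(53 - 67 - 193\right) + 32981 = -207 + 32981 = 32774$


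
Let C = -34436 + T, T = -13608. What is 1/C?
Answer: -1/48044 ≈ -2.0814e-5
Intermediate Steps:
C = -48044 (C = -34436 - 13608 = -48044)
1/C = 1/(-48044) = -1/48044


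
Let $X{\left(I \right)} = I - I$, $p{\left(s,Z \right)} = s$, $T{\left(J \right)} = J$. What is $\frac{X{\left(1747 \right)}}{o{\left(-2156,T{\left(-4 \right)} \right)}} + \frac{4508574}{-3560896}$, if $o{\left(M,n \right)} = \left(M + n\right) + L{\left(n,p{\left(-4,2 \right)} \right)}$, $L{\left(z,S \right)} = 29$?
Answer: $- \frac{2254287}{1780448} \approx -1.2661$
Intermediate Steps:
$X{\left(I \right)} = 0$
$o{\left(M,n \right)} = 29 + M + n$ ($o{\left(M,n \right)} = \left(M + n\right) + 29 = 29 + M + n$)
$\frac{X{\left(1747 \right)}}{o{\left(-2156,T{\left(-4 \right)} \right)}} + \frac{4508574}{-3560896} = \frac{0}{29 - 2156 - 4} + \frac{4508574}{-3560896} = \frac{0}{-2131} + 4508574 \left(- \frac{1}{3560896}\right) = 0 \left(- \frac{1}{2131}\right) - \frac{2254287}{1780448} = 0 - \frac{2254287}{1780448} = - \frac{2254287}{1780448}$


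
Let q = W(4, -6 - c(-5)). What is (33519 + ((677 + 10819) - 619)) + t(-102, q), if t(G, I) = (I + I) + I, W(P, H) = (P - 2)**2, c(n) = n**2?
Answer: 44408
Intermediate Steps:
W(P, H) = (-2 + P)**2
q = 4 (q = (-2 + 4)**2 = 2**2 = 4)
t(G, I) = 3*I (t(G, I) = 2*I + I = 3*I)
(33519 + ((677 + 10819) - 619)) + t(-102, q) = (33519 + ((677 + 10819) - 619)) + 3*4 = (33519 + (11496 - 619)) + 12 = (33519 + 10877) + 12 = 44396 + 12 = 44408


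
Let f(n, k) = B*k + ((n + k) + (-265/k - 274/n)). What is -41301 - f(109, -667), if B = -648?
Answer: -34385384304/72703 ≈ -4.7296e+5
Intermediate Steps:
f(n, k) = n - 647*k - 274/n - 265/k (f(n, k) = -648*k + ((n + k) + (-265/k - 274/n)) = -648*k + ((k + n) + (-274/n - 265/k)) = -648*k + (k + n - 274/n - 265/k) = n - 647*k - 274/n - 265/k)
-41301 - f(109, -667) = -41301 - (109 - 647*(-667) - 274/109 - 265/(-667)) = -41301 - (109 + 431549 - 274*1/109 - 265*(-1/667)) = -41301 - (109 + 431549 - 274/109 + 265/667) = -41301 - 1*31382677701/72703 = -41301 - 31382677701/72703 = -34385384304/72703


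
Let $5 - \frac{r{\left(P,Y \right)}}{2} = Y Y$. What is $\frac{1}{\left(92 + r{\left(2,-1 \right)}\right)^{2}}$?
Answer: $\frac{1}{10000} \approx 0.0001$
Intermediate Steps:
$r{\left(P,Y \right)} = 10 - 2 Y^{2}$ ($r{\left(P,Y \right)} = 10 - 2 Y Y = 10 - 2 Y^{2}$)
$\frac{1}{\left(92 + r{\left(2,-1 \right)}\right)^{2}} = \frac{1}{\left(92 + \left(10 - 2 \left(-1\right)^{2}\right)\right)^{2}} = \frac{1}{\left(92 + \left(10 - 2\right)\right)^{2}} = \frac{1}{\left(92 + 8\right)^{2}} = \frac{1}{100^{2}} = \frac{1}{10000}$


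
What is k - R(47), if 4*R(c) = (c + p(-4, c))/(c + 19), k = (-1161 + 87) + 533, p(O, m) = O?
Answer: -142867/264 ≈ -541.16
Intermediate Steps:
k = -541 (k = -1074 + 533 = -541)
R(c) = (-4 + c)/(4*(19 + c)) (R(c) = ((c - 4)/(c + 19))/4 = ((-4 + c)/(19 + c))/4 = (-4 + c)/(4*(19 + c)))
k - R(47) = -541 - (-4 + 47)/(4*(19 + 47)) = -541 - 43/(4*66) = -541 - 1*43/264 = -541 - 43/264 = -142867/264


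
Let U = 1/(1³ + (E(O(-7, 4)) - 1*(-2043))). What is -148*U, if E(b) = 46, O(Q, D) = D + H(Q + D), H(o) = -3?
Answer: -74/1045 ≈ -0.070813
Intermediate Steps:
O(Q, D) = -3 + D (O(Q, D) = D - 3 = -3 + D)
U = 1/2090 (U = 1/(1³ + (46 - 1*(-2043))) = 1/(1 + (46 + 2043)) = 1/(1 + 2089) = 1/2090 ≈ 0.00047847)
-148*U = -148*1/2090 = -74/1045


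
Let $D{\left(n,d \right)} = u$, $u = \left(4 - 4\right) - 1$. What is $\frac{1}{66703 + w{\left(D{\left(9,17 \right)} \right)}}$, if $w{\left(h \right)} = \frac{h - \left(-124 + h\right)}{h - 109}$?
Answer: $\frac{55}{3668603} \approx 1.4992 \cdot 10^{-5}$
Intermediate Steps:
$u = -1$ ($u = 0 - 1 = -1$)
$D{\left(n,d \right)} = -1$
$w{\left(h \right)} = \frac{124}{-109 + h}$
$\frac{1}{66703 + w{\left(D{\left(9,17 \right)} \right)}} = \frac{1}{66703 + \frac{124}{-109 - 1}} = \frac{1}{66703 + \frac{124}{-110}} = \frac{1}{66703 + 124 \left(- \frac{1}{110}\right)} = \frac{1}{66703 - \frac{62}{55}} = \frac{1}{\frac{3668603}{55}} = \frac{55}{3668603}$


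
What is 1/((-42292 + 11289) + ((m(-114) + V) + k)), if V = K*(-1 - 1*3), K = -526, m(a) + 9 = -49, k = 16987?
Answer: -1/11970 ≈ -8.3542e-5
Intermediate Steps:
m(a) = -58 (m(a) = -9 - 49 = -58)
V = 2104 (V = -526*(-1 - 1*3) = -526*(-1 - 3) = -526*(-4) = 2104)
1/((-42292 + 11289) + ((m(-114) + V) + k)) = 1/((-42292 + 11289) + ((-58 + 2104) + 16987)) = 1/(-31003 + (2046 + 16987)) = 1/(-31003 + 19033) = 1/(-11970) = -1/11970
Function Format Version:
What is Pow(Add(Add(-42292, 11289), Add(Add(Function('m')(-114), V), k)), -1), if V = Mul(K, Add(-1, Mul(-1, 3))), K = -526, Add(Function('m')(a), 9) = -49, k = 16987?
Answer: Rational(-1, 11970) ≈ -8.3542e-5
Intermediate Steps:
Function('m')(a) = -58 (Function('m')(a) = Add(-9, -49) = -58)
V = 2104 (V = Mul(-526, Add(-1, Mul(-1, 3))) = Mul(-526, Add(-1, -3)) = Mul(-526, -4) = 2104)
Pow(Add(Add(-42292, 11289), Add(Add(Function('m')(-114), V), k)), -1) = Pow(Add(Add(-42292, 11289), Add(Add(-58, 2104), 16987)), -1) = Pow(Add(-31003, Add(2046, 16987)), -1) = Pow(Add(-31003, 19033), -1) = Pow(-11970, -1) = Rational(-1, 11970)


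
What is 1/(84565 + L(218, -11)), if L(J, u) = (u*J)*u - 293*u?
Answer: 1/114166 ≈ 8.7592e-6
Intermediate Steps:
L(J, u) = -293*u + J*u**2 (L(J, u) = (J*u)*u - 293*u = J*u**2 - 293*u = -293*u + J*u**2)
1/(84565 + L(218, -11)) = 1/(84565 - 11*(-293 + 218*(-11))) = 1/(84565 - 11*(-293 - 2398)) = 1/(84565 - 11*(-2691)) = 1/(84565 + 29601) = 1/114166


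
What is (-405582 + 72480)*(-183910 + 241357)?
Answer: -19135710594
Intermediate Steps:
(-405582 + 72480)*(-183910 + 241357) = -333102*57447 = -19135710594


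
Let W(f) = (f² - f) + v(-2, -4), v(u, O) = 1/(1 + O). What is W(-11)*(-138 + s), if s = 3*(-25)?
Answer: -28045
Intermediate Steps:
W(f) = -⅓ + f² - f (W(f) = (f² - f) + 1/(1 - 4) = (f² - f) + 1/(-3) = (f² - f) - ⅓ = -⅓ + f² - f)
s = -75
W(-11)*(-138 + s) = (-⅓ + (-11)² - 1*(-11))*(-138 - 75) = (-⅓ + 121 + 11)*(-213) = (395/3)*(-213) = -28045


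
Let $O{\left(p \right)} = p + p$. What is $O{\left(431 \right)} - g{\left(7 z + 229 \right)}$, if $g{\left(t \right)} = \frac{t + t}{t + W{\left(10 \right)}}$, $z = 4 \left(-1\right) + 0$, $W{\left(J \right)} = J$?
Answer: $\frac{181480}{211} \approx 860.09$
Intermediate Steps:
$z = -4$ ($z = -4 + 0 = -4$)
$O{\left(p \right)} = 2 p$
$g{\left(t \right)} = \frac{2 t}{10 + t}$ ($g{\left(t \right)} = \frac{t + t}{t + 10} = \frac{2 t}{10 + t}$)
$O{\left(431 \right)} - g{\left(7 z + 229 \right)} = 2 \cdot 431 - \frac{2 \left(7 \left(-4\right) + 229\right)}{10 + \left(7 \left(-4\right) + 229\right)} = 862 - \frac{2 \left(-28 + 229\right)}{10 + \left(-28 + 229\right)} = 862 - 2 \cdot 201 \frac{1}{10 + 201} = 862 - 2 \cdot 201 \cdot \frac{1}{211} = 862 - \frac{402}{211} = \frac{181480}{211}$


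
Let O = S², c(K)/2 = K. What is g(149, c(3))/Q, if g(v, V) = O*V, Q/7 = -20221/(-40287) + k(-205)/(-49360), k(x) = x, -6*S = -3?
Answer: 596569896/1408914353 ≈ 0.42343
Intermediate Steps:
S = ½ (S = -⅙*(-3) = ½ ≈ 0.50000)
c(K) = 2*K
Q = 1408914353/397713264 (Q = 7*(-20221/(-40287) - 205/(-49360)) = 7*(-20221*(-1/40287) - 205*(-1/49360)) = 7*(20221/40287 + 41/9872) = 7*(201273479/397713264) = 1408914353/397713264 ≈ 3.5425)
O = ¼ (O = (½)² = ¼ ≈ 0.25000)
g(v, V) = V/4
g(149, c(3))/Q = ((2*3)/4)/(1408914353/397713264) = ((¼)*6)*(397713264/1408914353) = (3/2)*(397713264/1408914353) = 596569896/1408914353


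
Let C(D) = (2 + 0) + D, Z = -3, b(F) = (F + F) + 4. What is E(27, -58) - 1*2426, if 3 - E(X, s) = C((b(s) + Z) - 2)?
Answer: -2308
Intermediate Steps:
b(F) = 4 + 2*F (b(F) = 2*F + 4 = 4 + 2*F)
C(D) = 2 + D
E(X, s) = 2 - 2*s (E(X, s) = 3 - (2 + (((4 + 2*s) - 3) - 2)) = 3 - (2 + ((1 + 2*s) - 2)) = 3 - (2 + (-1 + 2*s)) = 3 - (1 + 2*s) = 3 + (-1 - 2*s) = 2 - 2*s)
E(27, -58) - 1*2426 = (2 - 2*(-58)) - 1*2426 = (2 + 116) - 2426 = 118 - 2426 = -2308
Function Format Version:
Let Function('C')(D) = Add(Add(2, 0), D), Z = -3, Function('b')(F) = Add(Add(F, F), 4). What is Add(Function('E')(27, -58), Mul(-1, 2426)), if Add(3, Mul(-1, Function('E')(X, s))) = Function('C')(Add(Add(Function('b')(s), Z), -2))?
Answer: -2308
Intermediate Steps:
Function('b')(F) = Add(4, Mul(2, F)) (Function('b')(F) = Add(Mul(2, F), 4) = Add(4, Mul(2, F)))
Function('C')(D) = Add(2, D)
Function('E')(X, s) = Add(2, Mul(-2, s)) (Function('E')(X, s) = Add(3, Mul(-1, Add(2, Add(Add(Add(4, Mul(2, s)), -3), -2)))) = Add(3, Mul(-1, Add(2, Add(Add(1, Mul(2, s)), -2)))) = Add(3, Mul(-1, Add(2, Add(-1, Mul(2, s))))) = Add(3, Mul(-1, Add(1, Mul(2, s)))) = Add(3, Add(-1, Mul(-2, s))) = Add(2, Mul(-2, s)))
Add(Function('E')(27, -58), Mul(-1, 2426)) = Add(Add(2, Mul(-2, -58)), Mul(-1, 2426)) = Add(Add(2, 116), -2426) = Add(118, -2426) = -2308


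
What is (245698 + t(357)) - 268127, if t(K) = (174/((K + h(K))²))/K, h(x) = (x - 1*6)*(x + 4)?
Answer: -21547617884781883/960703459128 ≈ -22429.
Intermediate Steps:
h(x) = (-6 + x)*(4 + x) (h(x) = (x - 6)*(4 + x) = (-6 + x)*(4 + x))
t(K) = 174/(K*(-24 + K² - K)²) (t(K) = (174/((K + (-24 + K² - 2*K))²))/K = (174/((-24 + K² - K)²))/K = (174/(-24 + K² - K)²)/K = 174/(K*(-24 + K² - K)²))
(245698 + t(357)) - 268127 = (245698 + 174/(357*(24 + 357 - 1*357²)²)) - 268127 = (245698 + 174*(1/357)/(24 + 357 - 1*127449)²) - 268127 = (245698 + 174*(1/357)/(24 + 357 - 127449)²) - 268127 = (245698 + 174*(1/357)/(-127068)²) - 268127 = (245698 + 174*(1/357)*(1/16146276624)) - 268127 = (245698 + 29/960703459128) - 268127 = 236042918500831373/960703459128 - 268127 = -21547617884781883/960703459128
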